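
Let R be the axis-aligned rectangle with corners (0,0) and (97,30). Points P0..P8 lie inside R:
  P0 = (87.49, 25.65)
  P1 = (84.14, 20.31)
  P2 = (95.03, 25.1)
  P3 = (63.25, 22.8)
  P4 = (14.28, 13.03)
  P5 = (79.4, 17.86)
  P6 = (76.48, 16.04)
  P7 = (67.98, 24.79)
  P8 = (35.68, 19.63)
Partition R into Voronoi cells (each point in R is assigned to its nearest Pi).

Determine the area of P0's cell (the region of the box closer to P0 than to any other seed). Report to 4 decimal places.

Area of P0's cell: 83.6915

1. box [0,97]×[0,30]: [(0, 0) (97, 0) (97, 30) (0, 30)]
2. ⊥bis P0·P1 via (85.815,22.98): [(97, 15.9632) (97, 30) (74.6249, 30)]  |A|=157.0374
3. ⊥bis P0·P2 via (91.26,25.375): [(90.8547, 19.8184) (91.5974, 30) (74.6249, 30)]  |A|=86.4033
4. ⊥bis P0·P3 via (75.37,24.225): [(74.6963, 29.9552) (90.8547, 19.8184) (91.5974, 30) (74.691, 30)]  |A|=86.4019
5. ⊥bis P0·P4 via (50.885,19.34): [(74.6963, 29.9552) (90.8547, 19.8184) (91.5974, 30) (74.691, 30)]  |A|=86.4019
6. ⊥bis P0·P5 via (83.445,21.755): [(76.8497, 28.6043) (90.8547, 19.8184) (91.5974, 30) (75.5057, 30)]  |A|=85.7887
7. ⊥bis P0·P6 via (81.985,20.845): [(76.8497, 28.6043) (90.8547, 19.8184) (91.5974, 30) (75.5057, 30)]  |A|=85.7887
8. ⊥bis P0·P7 via (77.735,25.22): [(77.6068, 28.1294) (90.8547, 19.8184) (91.5974, 30) (77.5243, 30)]  |A|=83.6915
9. ⊥bis P0·P8 via (61.585,22.64): [(77.6068, 28.1294) (90.8547, 19.8184) (91.5974, 30) (77.5243, 30)]  |A|=83.6915
10. canonical 4-gon: [(77.6068, 28.1294) (90.8547, 19.8184) (91.5974, 30) (77.5243, 30)]
11. shoelace: 83.6915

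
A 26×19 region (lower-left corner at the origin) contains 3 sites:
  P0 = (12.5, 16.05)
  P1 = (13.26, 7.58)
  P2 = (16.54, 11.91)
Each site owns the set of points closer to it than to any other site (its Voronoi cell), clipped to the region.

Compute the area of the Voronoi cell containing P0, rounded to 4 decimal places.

1. box [0,26]×[0,19]: [(0, 0) (26, 0) (26, 19) (0, 19)]
2. ⊥bis P0·P1 via (12.88,11.815): [(0, 10.6593) (26, 12.9922) (26, 19) (0, 19)]  |A|=186.53
3. ⊥bis P0·P2 via (14.52,13.98): [(0, 10.6593) (12.2428, 11.7578) (19.6643, 19) (0, 19)]  |A|=122.2628
4. canonical 4-gon: [(0, 10.6593) (12.2428, 11.7578) (19.6643, 19) (0, 19)]
5. shoelace: 122.2628

Area of P0's cell: 122.2628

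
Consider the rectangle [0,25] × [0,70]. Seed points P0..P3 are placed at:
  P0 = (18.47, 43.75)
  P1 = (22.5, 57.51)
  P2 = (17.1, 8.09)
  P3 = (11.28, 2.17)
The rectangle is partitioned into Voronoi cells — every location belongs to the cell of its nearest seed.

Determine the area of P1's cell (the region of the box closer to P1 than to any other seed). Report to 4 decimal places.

1. box [0,25]×[0,70]: [(0, 0) (25, 0) (25, 70) (0, 70)]
2. ⊥bis P1·P0 via (20.485,50.63): [(0, 56.6296) (25, 49.3077) (25, 70) (0, 70)]  |A|=425.7842
3. ⊥bis P1·P2 via (19.8,32.8): [(0, 56.6296) (25, 49.3077) (25, 70) (0, 70)]  |A|=425.7842
4. ⊥bis P1·P3 via (16.89,29.84): [(0, 56.6296) (25, 49.3077) (25, 70) (0, 70)]  |A|=425.7842
5. canonical 4-gon: [(0, 56.6296) (25, 49.3077) (25, 70) (0, 70)]
6. shoelace: 425.7842

Area of P1's cell: 425.7842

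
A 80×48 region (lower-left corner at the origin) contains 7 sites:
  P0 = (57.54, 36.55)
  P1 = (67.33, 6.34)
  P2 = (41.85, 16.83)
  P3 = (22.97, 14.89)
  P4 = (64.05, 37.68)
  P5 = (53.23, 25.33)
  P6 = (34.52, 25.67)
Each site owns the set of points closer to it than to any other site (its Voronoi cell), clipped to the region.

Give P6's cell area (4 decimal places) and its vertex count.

1. box [0,80]×[0,48]: [(0, 0) (80, 0) (80, 48) (0, 48)]
2. ⊥bis P6·P0 via (46.03,31.11): [(0, 0) (60.7336, 0) (38.0472, 48) (0, 48)]  |A|=2370.74
3. ⊥bis P6·P1 via (50.925,16.005): [(0, 0) (41.4957, 0) (52.1702, 18.1185) (38.0472, 48) (0, 48)]  |A|=2196.4584
4. ⊥bis P6·P2 via (38.185,21.25): [(0, 0) (12.5574, 0) (47.1692, 28.6996) (38.0472, 48) (0, 48)]  |A|=1679.4219
5. ⊥bis P6·P3 via (28.745,20.28): [(32.3531, 16.4142) (47.1692, 28.6996) (38.0472, 48) (2.873, 48)]  |A|=754.5153
6. ⊥bis P6·P4 via (49.285,31.675): [(32.3531, 16.4142) (47.1692, 28.6996) (38.0472, 48) (2.873, 48)]  |A|=754.5153
7. ⊥bis P6·P5 via (43.875,25.5): [(32.3531, 16.4142) (43.8836, 25.9752) (44.053, 35.293) (38.0472, 48) (2.873, 48)]  |A|=739.4387
8. canonical 5-gon: [(32.3531, 16.4142) (43.8836, 25.9752) (44.053, 35.293) (38.0472, 48) (2.873, 48)]
9. shoelace: 739.4387

Area of P6's cell: 739.4387 (5 vertices)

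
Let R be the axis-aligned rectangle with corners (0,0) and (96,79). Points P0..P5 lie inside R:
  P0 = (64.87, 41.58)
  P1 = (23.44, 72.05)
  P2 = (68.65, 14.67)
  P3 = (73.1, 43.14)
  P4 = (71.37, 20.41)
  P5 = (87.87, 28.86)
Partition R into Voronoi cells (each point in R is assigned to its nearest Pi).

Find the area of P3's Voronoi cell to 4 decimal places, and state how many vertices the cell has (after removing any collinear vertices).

1. box [0,96]×[0,79]: [(0, 0) (96, 0) (96, 79) (0, 79)]
2. ⊥bis P3·P0 via (68.985,42.36): [(77.0144, 0) (96, 0) (96, 79) (62.0399, 79)]  |A|=2091.358
3. ⊥bis P3·P1 via (48.27,57.595): [(77.0144, 0) (96, 0) (96, 79) (62.0399, 79)]  |A|=2091.358
4. ⊥bis P3·P2 via (70.875,28.905): [(71.5556, 28.7986) (96, 24.9778) (96, 79) (62.0399, 79)]  |A|=1512.6932
5. ⊥bis P3·P4 via (72.235,31.775): [(70.9732, 31.871) (96, 29.9662) (96, 79) (62.0399, 79)]  |A|=1413.8323
6. ⊥bis P3·P5 via (80.485,36): [(70.9732, 31.871) (76.1147, 31.4797) (96, 52.0474) (96, 79) (62.0399, 79)]  |A|=1194.2869
7. canonical 5-gon: [(70.9732, 31.871) (76.1147, 31.4797) (96, 52.0474) (96, 79) (62.0399, 79)]
8. shoelace: 1194.2869

Area of P3's cell: 1194.2869 (5 vertices)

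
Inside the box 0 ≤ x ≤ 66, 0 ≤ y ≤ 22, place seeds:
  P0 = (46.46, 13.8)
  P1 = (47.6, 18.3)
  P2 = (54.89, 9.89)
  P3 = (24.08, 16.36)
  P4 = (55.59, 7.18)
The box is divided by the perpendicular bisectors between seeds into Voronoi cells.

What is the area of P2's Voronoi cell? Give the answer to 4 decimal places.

1. box [0,66]×[0,22]: [(0, 0) (66, 0) (66, 22) (0, 22)]
2. ⊥bis P2·P0 via (50.675,11.845): [(45.1811, 0) (66, 0) (66, 22) (55.3851, 22)]  |A|=345.7724
3. ⊥bis P2·P1 via (51.245,14.095): [(52.037, 14.7816) (45.1811, 0) (66, 0) (66, 22) (60.3645, 22)]  |A|=327.8007
4. ⊥bis P2·P3 via (39.485,13.125): [(52.037, 14.7816) (45.1811, 0) (66, 0) (66, 22) (60.3645, 22)]  |A|=327.8007
5. ⊥bis P2·P4 via (55.24,8.535): [(52.037, 14.7816) (48.3094, 6.7448) (66, 11.3143) (66, 22) (60.3645, 22)]  |A|=157.5122
6. canonical 5-gon: [(52.037, 14.7816) (48.3094, 6.7448) (66, 11.3143) (66, 22) (60.3645, 22)]
7. shoelace: 157.5122

Area of P2's cell: 157.5122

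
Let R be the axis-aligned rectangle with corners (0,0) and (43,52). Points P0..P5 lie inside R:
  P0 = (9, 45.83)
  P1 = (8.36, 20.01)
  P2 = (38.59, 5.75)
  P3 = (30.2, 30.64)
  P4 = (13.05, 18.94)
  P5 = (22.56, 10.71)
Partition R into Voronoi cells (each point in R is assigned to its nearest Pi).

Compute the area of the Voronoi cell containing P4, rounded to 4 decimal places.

1. box [0,43]×[0,52]: [(0, 0) (43, 0) (43, 52) (0, 52)]
2. ⊥bis P4·P0 via (11.025,32.385): [(0, 30.7245) (0, 0) (43, 0) (43, 37.2009)]  |A|=1460.3951
3. ⊥bis P4·P1 via (10.705,19.475): [(13.7438, 32.7945) (6.2619, 0) (43, 0) (43, 37.2009)]  |A|=1146.5825
4. ⊥bis P4·P2 via (25.82,12.345): [(38.2904, 36.4915) (13.7438, 32.7945) (6.2619, 0) (19.4445, 0)]  |A|=629.1926
5. ⊥bis P4·P3 via (21.625,24.79): [(27.6706, 15.9283) (15.9387, 33.1251) (13.7438, 32.7945) (6.2619, 0) (19.4445, 0)]  |A|=417.257
6. ⊥bis P4·P5 via (17.805,14.825): [(23.7426, 21.686) (15.9387, 33.1251) (13.7438, 32.7945) (6.7225, 2.0188)]  |A|=206.7017
7. canonical 4-gon: [(23.7426, 21.686) (15.9387, 33.1251) (13.7438, 32.7945) (6.7225, 2.0188)]
8. shoelace: 206.7017

Area of P4's cell: 206.7017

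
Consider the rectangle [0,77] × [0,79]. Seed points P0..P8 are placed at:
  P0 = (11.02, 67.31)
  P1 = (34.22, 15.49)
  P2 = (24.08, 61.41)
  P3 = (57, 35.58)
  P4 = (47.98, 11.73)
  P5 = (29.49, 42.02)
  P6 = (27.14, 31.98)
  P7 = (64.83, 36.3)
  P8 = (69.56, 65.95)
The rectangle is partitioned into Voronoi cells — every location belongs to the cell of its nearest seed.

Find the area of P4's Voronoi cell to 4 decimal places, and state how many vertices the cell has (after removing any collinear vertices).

1. box [0,77]×[0,79]: [(0, 0) (77, 0) (77, 79) (0, 79)]
2. ⊥bis P4·P0 via (29.5,39.52): [(0, 19.9029) (0, 0) (77, 0) (77, 71.1069)]  |A|=3503.8763
3. ⊥bis P4·P1 via (41.1,13.61): [(52.3282, 54.7005) (37.381, 0) (77, 0) (77, 71.1069)]  |A|=1960.7566
4. ⊥bis P4·P2 via (36.03,36.57): [(49.0909, 42.8533) (37.381, 0) (77, 0) (77, 56.2798)]  |A|=1634.2623
5. ⊥bis P4·P3 via (52.49,23.655): [(44.6546, 26.6183) (37.381, 0) (77, 0) (77, 14.3854)]  |A|=759.9465
6. ⊥bis P4·P5 via (38.735,26.875): [(44.6546, 26.6183) (37.381, 0) (77, 0) (77, 14.3854)]  |A|=759.9465
7. ⊥bis P4·P6 via (37.56,21.855): [(44.6546, 26.6183) (37.381, 0) (77, 0) (77, 14.3854)]  |A|=759.9465
8. ⊥bis P4·P7 via (56.405,24.015): [(62.3889, 19.9113) (44.6546, 26.6183) (37.381, 0) (77, 0) (77, 9.891)]  |A|=727.1128
9. ⊥bis P4·P8 via (58.77,38.84): [(62.3889, 19.9113) (44.6546, 26.6183) (37.381, 0) (77, 0) (77, 9.891)]  |A|=727.1128
10. canonical 5-gon: [(62.3889, 19.9113) (44.6546, 26.6183) (37.381, 0) (77, 0) (77, 9.891)]
11. shoelace: 727.1128

Area of P4's cell: 727.1128 (5 vertices)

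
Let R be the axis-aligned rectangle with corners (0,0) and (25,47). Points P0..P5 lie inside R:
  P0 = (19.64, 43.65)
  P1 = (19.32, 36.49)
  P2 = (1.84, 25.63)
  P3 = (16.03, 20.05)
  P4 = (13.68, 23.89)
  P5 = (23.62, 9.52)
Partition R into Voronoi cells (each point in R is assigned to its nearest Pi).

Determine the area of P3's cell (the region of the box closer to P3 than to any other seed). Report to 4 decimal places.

1. box [0,25]×[0,47]: [(0, 0) (25, 0) (25, 47) (0, 47)]
2. ⊥bis P3·P0 via (17.835,31.85): [(0, 34.5782) (0, 0) (25, 0) (25, 30.754)]  |A|=816.6519
3. ⊥bis P3·P1 via (17.675,28.27): [(0, 31.8072) (0, 0) (25, 0) (25, 26.8041)]  |A|=732.6407
4. ⊥bis P3·P2 via (8.935,22.84): [(11.5521, 29.4953) (0, 0.1182) (0, 0) (25, 0) (25, 26.8041)]  |A|=549.6037
5. ⊥bis P3·P4 via (14.855,21.97): [(23.3076, 27.1428) (6.6083, 16.9232) (0, 0.1182) (0, 0) (25, 0) (25, 26.8041)]  |A|=469.8929
6. ⊥bis P3·P5 via (19.825,14.785): [(23.3076, 27.1428) (6.6083, 16.9232) (0.2069, 0.6443) (25, 18.5151) (25, 26.8041)]  |A|=232.3029
7. canonical 5-gon: [(23.3076, 27.1428) (6.6083, 16.9232) (0.2069, 0.6443) (25, 18.5151) (25, 26.8041)]
8. shoelace: 232.3029

Area of P3's cell: 232.3029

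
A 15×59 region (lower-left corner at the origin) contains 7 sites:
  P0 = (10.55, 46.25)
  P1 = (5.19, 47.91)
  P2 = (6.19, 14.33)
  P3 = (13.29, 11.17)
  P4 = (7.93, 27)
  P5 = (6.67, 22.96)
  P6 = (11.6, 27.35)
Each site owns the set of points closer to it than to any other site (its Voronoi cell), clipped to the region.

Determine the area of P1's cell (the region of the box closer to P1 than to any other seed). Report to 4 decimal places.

Area of P1's cell: 179.8447

1. box [0,15]×[0,59]: [(0, 0) (15, 0) (15, 59) (0, 59)]
2. ⊥bis P1·P0 via (7.87,47.08): [(0, 21.6684) (11.5616, 59) (0, 59)]  |A|=215.8071
3. ⊥bis P1·P2 via (5.69,31.12): [(0, 30.9506) (2.9014, 31.037) (11.5616, 59) (0, 59)]  |A|=202.3413
4. ⊥bis P1·P3 via (9.24,29.54): [(0, 30.9506) (2.9014, 31.037) (11.5616, 59) (0, 59)]  |A|=202.3413
5. ⊥bis P1·P4 via (6.56,37.455): [(0, 36.5954) (4.8184, 37.2268) (11.5616, 59) (0, 59)]  |A|=179.8447
6. ⊥bis P1·P5 via (5.93,35.435): [(0, 36.5954) (4.8184, 37.2268) (11.5616, 59) (0, 59)]  |A|=179.8447
7. ⊥bis P1·P6 via (8.395,37.63): [(0, 36.5954) (4.8184, 37.2268) (11.5616, 59) (0, 59)]  |A|=179.8447
8. canonical 4-gon: [(0, 36.5954) (4.8184, 37.2268) (11.5616, 59) (0, 59)]
9. shoelace: 179.8447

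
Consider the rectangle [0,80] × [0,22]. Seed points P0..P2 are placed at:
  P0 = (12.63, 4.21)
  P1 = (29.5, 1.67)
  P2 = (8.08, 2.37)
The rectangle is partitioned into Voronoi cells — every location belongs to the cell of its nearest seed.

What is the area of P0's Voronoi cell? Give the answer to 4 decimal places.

Area of P0's cell: 330.9114

1. box [0,80]×[0,22]: [(0, 0) (80, 0) (80, 22) (0, 22)]
2. ⊥bis P0·P1 via (21.065,2.94): [(0, 0) (20.6223, 0) (23.9347, 22) (0, 22)]  |A|=490.1279
3. ⊥bis P0·P2 via (10.355,3.29): [(11.6855, 0) (20.6223, 0) (23.9347, 22) (2.7888, 22)]  |A|=330.9114
4. canonical 4-gon: [(11.6855, 0) (20.6223, 0) (23.9347, 22) (2.7888, 22)]
5. shoelace: 330.9114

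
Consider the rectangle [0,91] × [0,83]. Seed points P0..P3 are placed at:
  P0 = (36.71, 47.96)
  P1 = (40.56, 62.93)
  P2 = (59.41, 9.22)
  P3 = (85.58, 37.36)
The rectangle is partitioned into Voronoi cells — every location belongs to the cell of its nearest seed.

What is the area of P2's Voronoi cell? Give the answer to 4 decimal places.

1. box [0,91]×[0,83]: [(0, 0) (91, 0) (91, 83) (0, 83)]
2. ⊥bis P2·P0 via (48.06,28.59): [(0, 0.4289) (0, 0) (91, 0) (91, 53.751)]  |A|=2465.1853
3. ⊥bis P2·P1 via (49.985,36.075): [(77.0363, 45.5689) (0, 0.4289) (0, 0) (91, 0) (91, 50.4696)]  |A|=2442.2748
4. ⊥bis P2·P3 via (72.495,23.29): [(59.554, 35.325) (0, 0.4289) (0, 0) (91, 0) (91, 6.0805)]  |A|=1715.662
5. canonical 5-gon: [(59.554, 35.325) (0, 0.4289) (0, 0) (91, 0) (91, 6.0805)]
6. shoelace: 1715.662

Area of P2's cell: 1715.6620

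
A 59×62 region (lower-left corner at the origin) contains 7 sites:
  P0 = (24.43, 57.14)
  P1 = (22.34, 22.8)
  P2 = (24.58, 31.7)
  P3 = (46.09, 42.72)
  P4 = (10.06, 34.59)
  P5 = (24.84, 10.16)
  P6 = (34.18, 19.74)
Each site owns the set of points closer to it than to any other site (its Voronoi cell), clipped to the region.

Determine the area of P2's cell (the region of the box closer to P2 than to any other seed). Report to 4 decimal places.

1. box [0,59]×[0,62]: [(0, 0) (59, 0) (59, 62) (0, 62)]
2. ⊥bis P2·P0 via (24.505,44.42): [(0, 44.2755) (0, 0) (59, 0) (59, 44.6234)]  |A|=2622.5176
3. ⊥bis P2·P1 via (23.46,27.25): [(0, 44.2755) (0, 33.1545) (59, 18.3051) (59, 44.6234)]  |A|=1104.4583
4. ⊥bis P2·P3 via (35.335,37.21): [(31.6197, 44.4619) (0, 44.2755) (0, 33.1545) (42.9509, 22.3444)]  |A|=589.5591
5. ⊥bis P2·P4 via (17.32,33.145): [(31.6197, 44.4619) (19.5583, 44.3908) (16.4956, 29.0028) (42.9509, 22.3444)]  |A|=347.5307
6. ⊥bis P2·P5 via (24.71,20.93): [(31.6197, 44.4619) (19.5583, 44.3908) (16.4956, 29.0028) (42.9509, 22.3444)]  |A|=347.5307
7. ⊥bis P2·P6 via (29.38,25.72): [(37.771, 32.4552) (31.6197, 44.4619) (19.5583, 44.3908) (16.4956, 29.0028) (29.418, 25.7505)]  |A|=287.9377
8. canonical 5-gon: [(37.771, 32.4552) (31.6197, 44.4619) (19.5583, 44.3908) (16.4956, 29.0028) (29.418, 25.7505)]
9. shoelace: 287.9377

Area of P2's cell: 287.9377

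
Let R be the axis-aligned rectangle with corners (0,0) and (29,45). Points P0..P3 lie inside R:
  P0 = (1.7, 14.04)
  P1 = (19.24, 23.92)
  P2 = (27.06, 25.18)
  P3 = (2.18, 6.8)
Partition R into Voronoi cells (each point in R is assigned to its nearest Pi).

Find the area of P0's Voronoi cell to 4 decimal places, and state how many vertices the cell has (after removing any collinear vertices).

Area of P0's cell: 201.9934 (3 vertices)

1. box [0,29]×[0,45]: [(0, 0) (29, 0) (29, 45) (0, 45)]
2. ⊥bis P0·P1 via (10.47,18.98): [(0, 37.5674) (0, 0) (21.1611, 0)]  |A|=397.4846
3. ⊥bis P0·P2 via (14.38,19.61): [(0, 37.5674) (0, 0) (21.1611, 0)]  |A|=397.4846
4. ⊥bis P0·P3 via (1.94,10.42): [(14.811, 11.2733) (0, 37.5674) (0, 10.2914)]  |A|=201.9934
5. canonical 3-gon: [(14.811, 11.2733) (0, 37.5674) (0, 10.2914)]
6. shoelace: 201.9934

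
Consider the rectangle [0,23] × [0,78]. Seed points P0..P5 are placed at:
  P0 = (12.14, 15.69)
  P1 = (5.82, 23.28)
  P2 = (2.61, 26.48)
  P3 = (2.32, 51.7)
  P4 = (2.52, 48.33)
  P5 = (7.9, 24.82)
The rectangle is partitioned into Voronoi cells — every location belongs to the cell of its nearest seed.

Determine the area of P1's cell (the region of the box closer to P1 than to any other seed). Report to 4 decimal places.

1. box [0,23]×[0,78]: [(0, 0) (23, 0) (23, 78) (0, 78)]
2. ⊥bis P1·P0 via (8.98,19.485): [(0, 12.0076) (23, 31.1591) (23, 78) (0, 78)]  |A|=1297.5832
3. ⊥bis P1·P2 via (4.215,24.88): [(0, 20.6518) (0, 12.0076) (23, 31.1591) (23, 43.7237)]  |A|=243.9018
4. ⊥bis P1·P3 via (4.07,37.49): [(18.5653, 39.2751) (0, 20.6518) (0, 12.0076) (23, 31.1591) (23, 39.8213)]  |A|=235.2487
5. ⊥bis P1·P4 via (4.17,35.805): [(16.7593, 37.4635) (0, 20.6518) (0, 12.0076) (23, 31.1591) (23, 38.2856)]  |A|=226.9329
6. ⊥bis P1·P5 via (6.86,24.05): [(5.3801, 26.0488) (0, 20.6518) (0, 12.0076) (9.7594, 20.134)]  |A|=69.9097
7. canonical 4-gon: [(5.3801, 26.0488) (0, 20.6518) (0, 12.0076) (9.7594, 20.134)]
8. shoelace: 69.9097

Area of P1's cell: 69.9097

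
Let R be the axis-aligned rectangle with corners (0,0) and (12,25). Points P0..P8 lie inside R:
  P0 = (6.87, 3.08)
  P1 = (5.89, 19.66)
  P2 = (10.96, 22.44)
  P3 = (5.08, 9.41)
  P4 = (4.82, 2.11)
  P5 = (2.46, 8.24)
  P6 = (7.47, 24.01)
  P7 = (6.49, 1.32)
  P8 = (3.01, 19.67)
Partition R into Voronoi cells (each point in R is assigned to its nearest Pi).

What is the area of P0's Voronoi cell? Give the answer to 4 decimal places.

Area of P0's cell: 35.6052

1. box [0,12]×[0,25]: [(0, 0) (12, 0) (12, 25) (0, 25)]
2. ⊥bis P0·P1 via (6.38,11.37): [(0, 10.9929) (0, 0) (12, 0) (12, 11.7022)]  |A|=136.1705
3. ⊥bis P0·P2 via (8.915,12.76): [(0, 10.9929) (0, 0) (12, 0) (12, 11.7022)]  |A|=136.1705
4. ⊥bis P0·P3 via (5.975,6.245): [(0, 4.5554) (0, 0) (12, 0) (12, 7.9488)]  |A|=75.0248
5. ⊥bis P0·P4 via (5.845,2.595): [(4.3371, 5.7818) (7.0729, 0) (12, 0) (12, 7.9488)]  |A|=44.6992
6. ⊥bis P0·P5 via (4.665,5.66): [(5.0402, 5.9807) (4.4726, 5.4955) (7.0729, 0) (12, 0) (12, 7.9488)]  |A|=44.5851
7. ⊥bis P0·P6 via (7.17,13.545): [(5.0402, 5.9807) (4.4726, 5.4955) (7.0729, 0) (12, 0) (12, 7.9488)]  |A|=44.5851
8. ⊥bis P0·P7 via (6.68,2.2): [(5.0402, 5.9807) (4.4726, 5.4955) (5.9582, 2.3559) (12, 1.0514) (12, 7.9488)]  |A|=35.6052
9. ⊥bis P0·P8 via (4.94,11.375): [(5.0402, 5.9807) (4.4726, 5.4955) (5.9582, 2.3559) (12, 1.0514) (12, 7.9488)]  |A|=35.6052
10. canonical 5-gon: [(5.0402, 5.9807) (4.4726, 5.4955) (5.9582, 2.3559) (12, 1.0514) (12, 7.9488)]
11. shoelace: 35.6052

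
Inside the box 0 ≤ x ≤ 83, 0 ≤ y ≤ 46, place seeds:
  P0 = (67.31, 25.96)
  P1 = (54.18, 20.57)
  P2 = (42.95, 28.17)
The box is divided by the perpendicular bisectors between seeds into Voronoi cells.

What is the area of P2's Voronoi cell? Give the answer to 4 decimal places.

Area of P2's cell: 2156.8787

1. box [0,83]×[0,46]: [(0, 0) (83, 0) (83, 46) (0, 46)]
2. ⊥bis P2·P0 via (55.13,27.065): [(0, 0) (52.6746, 0) (56.8478, 46) (0, 46)]  |A|=2519.0158
3. ⊥bis P2·P1 via (48.565,24.37): [(0, 0) (32.0724, 0) (55.864, 35.1552) (56.8478, 46) (0, 46)]  |A|=2156.8787
4. canonical 5-gon: [(0, 0) (32.0724, 0) (55.864, 35.1552) (56.8478, 46) (0, 46)]
5. shoelace: 2156.8787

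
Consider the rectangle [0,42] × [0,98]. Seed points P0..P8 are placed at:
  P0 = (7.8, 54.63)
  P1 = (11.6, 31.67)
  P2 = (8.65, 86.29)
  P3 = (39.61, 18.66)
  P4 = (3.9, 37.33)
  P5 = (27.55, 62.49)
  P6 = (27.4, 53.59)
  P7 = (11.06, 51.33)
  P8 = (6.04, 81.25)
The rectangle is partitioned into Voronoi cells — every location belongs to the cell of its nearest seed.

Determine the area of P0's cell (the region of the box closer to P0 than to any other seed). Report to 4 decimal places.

1. box [0,42]×[0,98]: [(0, 0) (42, 0) (42, 98) (0, 98)]
2. ⊥bis P0·P1 via (9.7,43.15): [(0, 41.5446) (42, 48.4958) (42, 98) (0, 98)]  |A|=2225.1512
3. ⊥bis P0·P2 via (8.225,70.46): [(0, 70.6808) (0, 41.5446) (42, 48.4958) (42, 69.5532)]  |A|=1054.0661
4. ⊥bis P0·P3 via (23.705,36.645): [(0, 70.6808) (0, 41.5446) (35.9788, 47.4993) (42, 52.8241) (42, 69.5532)]  |A|=1041.0351
5. ⊥bis P0·P4 via (5.85,45.98): [(0, 70.6808) (0, 47.2988) (14.7189, 43.9807) (35.9788, 47.4993) (42, 52.8241) (42, 69.5532)]  |A|=998.6875
6. ⊥bis P0·P5 via (17.675,58.56): [(12.99, 70.3321) (0, 70.6808) (0, 47.2988) (14.7189, 43.9807) (22.936, 45.3406)]  |A|=452.3715
7. ⊥bis P0·P6 via (17.6,54.11): [(17.8172, 58.2028) (12.99, 70.3321) (0, 70.6808) (0, 47.2988) (14.7189, 43.9807) (17.0833, 44.372)]  |A|=412.2533
8. ⊥bis P0·P7 via (9.43,52.98): [(16.9423, 60.4012) (12.99, 70.3321) (0, 70.6808) (0, 47.2988) (2.9955, 46.6235)]  |A|=287.2287
9. ⊥bis P0·P8 via (6.92,67.94): [(16.9423, 60.4012) (13.762, 68.3924) (0, 67.4825) (0, 47.2988) (2.9955, 46.6235)]  |A|=252.7572
10. canonical 5-gon: [(16.9423, 60.4012) (13.762, 68.3924) (0, 67.4825) (0, 47.2988) (2.9955, 46.6235)]
11. shoelace: 252.7572

Area of P0's cell: 252.7572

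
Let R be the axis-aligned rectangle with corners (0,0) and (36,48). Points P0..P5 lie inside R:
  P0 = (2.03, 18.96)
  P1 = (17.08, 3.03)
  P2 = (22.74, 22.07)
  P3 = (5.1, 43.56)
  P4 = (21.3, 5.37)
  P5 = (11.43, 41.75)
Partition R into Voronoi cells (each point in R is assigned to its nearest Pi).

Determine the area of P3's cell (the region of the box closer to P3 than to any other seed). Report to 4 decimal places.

Area of P3's cell: 123.2087

1. box [0,36]×[0,48]: [(0, 0) (36, 0) (36, 48) (0, 48)]
2. ⊥bis P3·P0 via (3.565,31.26): [(0, 31.7049) (36, 27.2122) (36, 48) (0, 48)]  |A|=667.4919
3. ⊥bis P3·P1 via (11.09,23.295): [(0, 31.7049) (27.8032, 28.2351) (36, 30.658) (36, 48) (0, 48)]  |A|=653.3698
4. ⊥bis P3·P2 via (13.92,32.815): [(0, 31.7049) (10.9091, 30.3435) (32.4192, 48) (0, 48)]  |A|=375.0871
5. ⊥bis P3·P4 via (13.2,24.465): [(0, 31.7049) (10.9091, 30.3435) (32.4192, 48) (0, 48)]  |A|=375.0871
6. ⊥bis P3·P5 via (8.265,42.655): [(0, 31.7049) (4.957, 31.0863) (9.7933, 48) (0, 48)]  |A|=123.2087
7. canonical 4-gon: [(0, 31.7049) (4.957, 31.0863) (9.7933, 48) (0, 48)]
8. shoelace: 123.2087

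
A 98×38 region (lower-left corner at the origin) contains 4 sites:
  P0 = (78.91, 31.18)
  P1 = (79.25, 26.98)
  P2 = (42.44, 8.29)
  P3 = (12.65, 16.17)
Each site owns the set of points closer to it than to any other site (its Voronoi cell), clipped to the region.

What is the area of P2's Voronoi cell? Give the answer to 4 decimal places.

1. box [0,98]×[0,38]: [(0, 0) (98, 0) (98, 38) (0, 38)]
2. ⊥bis P2·P0 via (60.675,19.735): [(0, 0) (73.0615, 0) (49.2112, 38) (0, 38)]  |A|=2323.18
3. ⊥bis P2·P1 via (60.845,17.635): [(0, 0) (69.799, 0) (55.9832, 27.2103) (49.2112, 38) (0, 38)]  |A|=2278.7943
4. ⊥bis P2·P3 via (27.545,12.23): [(24.3099, 0) (69.799, 0) (55.9832, 27.2103) (49.2112, 38) (34.3616, 38)]  |A|=1164.0343
5. canonical 5-gon: [(24.3099, 0) (69.799, 0) (55.9832, 27.2103) (49.2112, 38) (34.3616, 38)]
6. shoelace: 1164.0343

Area of P2's cell: 1164.0343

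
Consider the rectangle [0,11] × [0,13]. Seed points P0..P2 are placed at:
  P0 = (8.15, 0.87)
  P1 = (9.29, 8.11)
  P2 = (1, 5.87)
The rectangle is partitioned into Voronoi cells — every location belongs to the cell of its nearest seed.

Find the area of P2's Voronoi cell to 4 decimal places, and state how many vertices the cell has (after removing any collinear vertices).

1. box [0,11]×[0,13]: [(0, 0) (11, 0) (11, 13) (0, 13)]
2. ⊥bis P2·P0 via (4.575,3.37): [(0, 0) (2.2184, 0) (11, 12.5578) (11, 13) (0, 13)]  |A|=87.8612
3. ⊥bis P2·P1 via (5.145,6.99): [(0, 0) (2.2184, 0) (5.6917, 4.9668) (3.5211, 13) (0, 13)]  |A|=56.6476
4. canonical 5-gon: [(0, 0) (2.2184, 0) (5.6917, 4.9668) (3.5211, 13) (0, 13)]
5. shoelace: 56.6476

Area of P2's cell: 56.6476 (5 vertices)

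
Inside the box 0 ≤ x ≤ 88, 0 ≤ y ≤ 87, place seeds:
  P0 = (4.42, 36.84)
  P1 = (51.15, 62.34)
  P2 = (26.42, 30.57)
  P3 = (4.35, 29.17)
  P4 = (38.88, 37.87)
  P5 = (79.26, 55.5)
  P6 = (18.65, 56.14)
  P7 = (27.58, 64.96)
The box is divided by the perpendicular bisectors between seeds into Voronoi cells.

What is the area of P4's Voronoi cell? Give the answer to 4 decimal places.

Area of P4's cell: 1479.1783

1. box [0,88]×[0,87]: [(0, 0) (88, 0) (88, 87) (0, 87)]
2. ⊥bis P4·P0 via (21.65,37.355): [(22.7665, 0) (88, 0) (88, 87) (20.1661, 87)]  |A|=5788.4295
3. ⊥bis P4·P1 via (45.015,50.105): [(20.9076, 62.1932) (22.7665, 0) (88, 0) (88, 28.551)]  |A|=2986.3168
4. ⊥bis P4·P2 via (32.65,34.22): [(20.9076, 62.1932) (21.1574, 53.8362) (52.6986, 0) (88, 0) (88, 28.551)]  |A|=2180.6019
5. ⊥bis P4·P3 via (21.615,33.52): [(20.9076, 62.1932) (21.1574, 53.8362) (52.6986, 0) (88, 0) (88, 28.551)]  |A|=2180.6019
6. ⊥bis P4·P5 via (59.07,46.685): [(61.0977, 42.0406) (20.9076, 62.1932) (21.1574, 53.8362) (52.6986, 0) (79.4528, 0)]  |A|=1616.8933
7. ⊥bis P4·P6 via (28.765,47.005): [(61.0977, 42.0406) (35.7571, 54.7472) (26.5782, 44.5836) (52.6986, 0) (79.4528, 0)]  |A|=1485.763
8. ⊥bis P4·P7 via (33.23,51.415): [(61.0977, 42.0406) (38.2371, 53.5036) (32.4563, 51.0922) (26.5782, 44.5836) (52.6986, 0) (79.4528, 0)]  |A|=1479.1783
9. canonical 6-gon: [(61.0977, 42.0406) (38.2371, 53.5036) (32.4563, 51.0922) (26.5782, 44.5836) (52.6986, 0) (79.4528, 0)]
10. shoelace: 1479.1783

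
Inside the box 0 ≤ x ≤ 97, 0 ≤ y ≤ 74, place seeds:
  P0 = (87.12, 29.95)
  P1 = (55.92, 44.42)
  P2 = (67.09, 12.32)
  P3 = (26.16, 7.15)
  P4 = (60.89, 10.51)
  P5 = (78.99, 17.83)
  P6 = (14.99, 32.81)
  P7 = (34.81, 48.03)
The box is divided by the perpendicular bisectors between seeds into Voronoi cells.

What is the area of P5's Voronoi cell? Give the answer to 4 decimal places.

1. box [0,97]×[0,74]: [(0, 0) (97, 0) (97, 74) (0, 74)]
2. ⊥bis P5·P0 via (83.055,23.89): [(0, 0) (97, 0) (97, 14.5358) (8.3523, 74) (0, 74)]  |A|=4542.317
3. ⊥bis P5·P1 via (67.455,31.125): [(31.581, 0) (97, 0) (97, 14.5358) (69.5541, 32.9463)]  |A|=1277.13
4. ⊥bis P5·P2 via (73.04,15.075): [(66.1377, 29.9821) (80.0201, 0) (97, 0) (97, 14.5358) (69.5541, 32.9463)]  |A|=550.9777
5. ⊥bis P5·P3 via (52.575,12.49): [(66.1377, 29.9821) (80.0201, 0) (97, 0) (97, 14.5358) (69.5541, 32.9463)]  |A|=550.9777
6. ⊥bis P5·P4 via (69.94,14.17): [(66.1377, 29.9821) (80.0201, 0) (97, 0) (97, 14.5358) (69.5541, 32.9463)]  |A|=550.9777
7. ⊥bis P5·P6 via (46.99,25.32): [(66.1377, 29.9821) (80.0201, 0) (97, 0) (97, 14.5358) (69.5541, 32.9463)]  |A|=550.9777
8. ⊥bis P5·P7 via (56.9,32.93): [(66.1377, 29.9821) (80.0201, 0) (97, 0) (97, 14.5358) (69.5541, 32.9463)]  |A|=550.9777
9. canonical 5-gon: [(66.1377, 29.9821) (80.0201, 0) (97, 0) (97, 14.5358) (69.5541, 32.9463)]
10. shoelace: 550.9777

Area of P5's cell: 550.9777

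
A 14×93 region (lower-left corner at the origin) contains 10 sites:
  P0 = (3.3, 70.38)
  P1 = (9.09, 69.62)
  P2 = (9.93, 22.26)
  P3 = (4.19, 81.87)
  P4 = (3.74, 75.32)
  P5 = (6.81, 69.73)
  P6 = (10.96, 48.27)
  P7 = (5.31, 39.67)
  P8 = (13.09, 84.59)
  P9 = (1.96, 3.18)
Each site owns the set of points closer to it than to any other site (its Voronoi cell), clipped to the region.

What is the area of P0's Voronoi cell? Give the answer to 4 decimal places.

1. box [0,14]×[0,93]: [(0, 0) (14, 0) (14, 93) (0, 93)]
2. ⊥bis P0·P1 via (6.195,70): [(0, 22.8039) (9.214, 93) (0, 93)]  |A|=323.3935
3. ⊥bis P0·P2 via (6.615,46.32): [(0, 45.4086) (3.0218, 45.8249) (9.214, 93) (0, 93)]  |A|=289.2405
4. ⊥bis P0·P3 via (3.745,76.125): [(0, 76.4151) (0, 45.4086) (3.0218, 45.8249) (6.9662, 75.8755)]  |A|=152.5808
5. ⊥bis P0·P4 via (3.52,72.85): [(0, 73.1635) (0, 45.4086) (3.0218, 45.8249) (6.5339, 72.5816)]  |A|=130.3684
6. ⊥bis P0·P5 via (5.055,70.055): [(5.5393, 72.6701) (0, 73.1635) (0, 45.4086) (0.5037, 45.478)]  |A|=83.5449
7. ⊥bis P0·P6 via (7.13,59.325): [(2.7895, 57.8212) (5.5393, 72.6701) (0, 73.1635) (0, 56.8548)]  |A|=64.551
8. ⊥bis P0·P7 via (4.305,55.025): [(2.7895, 57.8212) (5.5393, 72.6701) (0, 73.1635) (0, 56.8548)]  |A|=64.551
9. ⊥bis P0·P8 via (8.195,77.485): [(2.7895, 57.8212) (5.5393, 72.6701) (0, 73.1635) (0, 56.8548)]  |A|=64.551
10. ⊥bis P0·P9 via (2.63,36.78): [(2.7895, 57.8212) (5.5393, 72.6701) (0, 73.1635) (0, 56.8548)]  |A|=64.551
11. canonical 4-gon: [(2.7895, 57.8212) (5.5393, 72.6701) (0, 73.1635) (0, 56.8548)]
12. shoelace: 64.551

Area of P0's cell: 64.5510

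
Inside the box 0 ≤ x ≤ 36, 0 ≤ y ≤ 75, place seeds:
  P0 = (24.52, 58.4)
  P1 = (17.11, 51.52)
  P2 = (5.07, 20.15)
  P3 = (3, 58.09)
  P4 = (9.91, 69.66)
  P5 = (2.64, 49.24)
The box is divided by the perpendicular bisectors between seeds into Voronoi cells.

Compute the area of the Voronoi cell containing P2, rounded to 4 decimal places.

1. box [0,36]×[0,75]: [(0, 0) (36, 0) (36, 75) (0, 75)]
2. ⊥bis P2·P0 via (14.795,39.275): [(0, 46.7982) (0, 0) (36, 0) (36, 28.4923)]  |A|=1355.2296
3. ⊥bis P2·P1 via (11.09,35.835): [(0, 40.0914) (0, 0) (36, 0) (36, 26.2744)]  |A|=1194.5844
4. ⊥bis P2·P3 via (4.035,39.12): [(2.7182, 39.0482) (0, 38.8999) (0, 0) (36, 0) (36, 26.2744)]  |A|=1192.9649
5. ⊥bis P2·P4 via (7.49,44.905): [(2.7182, 39.0482) (0, 38.8999) (0, 0) (36, 0) (36, 26.2744)]  |A|=1192.9649
6. ⊥bis P2·P5 via (3.855,34.695): [(12.2361, 35.3951) (0, 34.373) (0, 0) (36, 0) (36, 26.2744)]  |A|=1159.5986
7. canonical 5-gon: [(12.2361, 35.3951) (0, 34.373) (0, 0) (36, 0) (36, 26.2744)]
8. shoelace: 1159.5986

Area of P2's cell: 1159.5986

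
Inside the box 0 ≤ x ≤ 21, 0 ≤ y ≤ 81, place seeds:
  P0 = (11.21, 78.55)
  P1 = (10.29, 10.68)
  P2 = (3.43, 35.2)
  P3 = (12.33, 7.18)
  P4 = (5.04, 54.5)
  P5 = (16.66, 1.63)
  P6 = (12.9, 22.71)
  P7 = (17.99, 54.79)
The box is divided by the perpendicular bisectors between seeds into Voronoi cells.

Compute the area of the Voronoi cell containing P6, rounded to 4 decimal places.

1. box [0,21]×[0,81]: [(0, 0) (21, 0) (21, 81) (0, 81)]
2. ⊥bis P6·P0 via (12.055,50.63): [(0, 50.2652) (0, 0) (21, 0) (21, 50.9007)]  |A|=1062.2417
3. ⊥bis P6·P1 via (11.595,16.695): [(0, 50.2652) (0, 19.2106) (21, 14.6545) (21, 50.9007)]  |A|=706.6578
4. ⊥bis P6·P2 via (8.165,28.955): [(0, 22.7642) (0, 19.2106) (21, 14.6545) (21, 38.6866)]  |A|=289.6497
5. ⊥bis P6·P3 via (12.615,14.945): [(0, 22.7642) (0, 19.2106) (21, 14.6545) (21, 38.6866)]  |A|=289.6497
6. ⊥bis P6·P4 via (8.97,38.605): [(0, 22.7642) (0, 19.2106) (21, 14.6545) (21, 38.6866)]  |A|=289.6497
7. ⊥bis P6·P5 via (14.78,12.17): [(0, 22.7642) (0, 19.2106) (21, 14.6545) (21, 38.6866)]  |A|=289.6497
8. ⊥bis P6·P7 via (15.445,38.75): [(20.1079, 38.0102) (0, 22.7642) (0, 19.2106) (21, 14.6545) (21, 37.8686)]  |A|=289.2849
9. canonical 5-gon: [(20.1079, 38.0102) (0, 22.7642) (0, 19.2106) (21, 14.6545) (21, 37.8686)]
10. shoelace: 289.2849

Area of P6's cell: 289.2849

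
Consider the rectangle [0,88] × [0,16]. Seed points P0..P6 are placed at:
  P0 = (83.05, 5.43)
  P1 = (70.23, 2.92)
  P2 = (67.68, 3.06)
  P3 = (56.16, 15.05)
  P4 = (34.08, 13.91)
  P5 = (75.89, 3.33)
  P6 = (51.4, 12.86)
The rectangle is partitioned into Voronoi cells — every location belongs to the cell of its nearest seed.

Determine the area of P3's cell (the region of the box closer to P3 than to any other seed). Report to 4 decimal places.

Area of P3's cell: 88.6114

1. box [0,88]×[0,16]: [(0, 0) (88, 0) (88, 16) (0, 16)]
2. ⊥bis P3·P0 via (69.605,10.24): [(0, 0) (65.9416, 0) (71.6657, 16) (0, 16)]  |A|=1100.8581
3. ⊥bis P3·P1 via (63.195,8.985): [(0, 0) (55.4489, 0) (69.2428, 16) (0, 16)]  |A|=997.533
4. ⊥bis P3·P2 via (61.92,9.055): [(0, 0) (52.4956, 0) (69.1483, 16) (0, 16)]  |A|=973.1513
5. ⊥bis P3·P4 via (45.12,14.48): [(45.8676, 0) (52.4956, 0) (69.1483, 16) (45.0415, 16)]  |A|=245.8783
6. ⊥bis P3·P5 via (66.025,9.19): [(45.8676, 0) (52.4956, 0) (69.1483, 16) (45.0415, 16)]  |A|=245.8783
7. ⊥bis P3·P6 via (53.78,13.955): [(57.8386, 5.1336) (69.1483, 16) (52.8391, 16)]  |A|=88.6114
8. canonical 3-gon: [(57.8386, 5.1336) (69.1483, 16) (52.8391, 16)]
9. shoelace: 88.6114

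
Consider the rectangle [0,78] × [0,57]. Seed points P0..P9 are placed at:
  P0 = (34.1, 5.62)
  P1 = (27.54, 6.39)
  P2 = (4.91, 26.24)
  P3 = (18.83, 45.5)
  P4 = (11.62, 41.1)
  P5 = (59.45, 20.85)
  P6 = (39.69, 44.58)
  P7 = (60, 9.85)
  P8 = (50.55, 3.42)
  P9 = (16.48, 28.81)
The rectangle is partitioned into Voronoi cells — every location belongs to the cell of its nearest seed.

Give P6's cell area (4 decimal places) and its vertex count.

1. box [0,78]×[0,57]: [(0, 0) (78, 0) (78, 57) (0, 57)]
2. ⊥bis P6·P0 via (36.895,25.1): [(0, 30.3937) (78, 19.2022) (78, 57) (0, 57)]  |A|=2511.7581
3. ⊥bis P6·P1 via (33.615,25.485): [(0, 36.1795) (33.1248, 25.6409) (78, 19.2022) (78, 57) (0, 57)]  |A|=2415.9318
4. ⊥bis P6·P2 via (22.3,35.41): [(26.3077, 27.8098) (33.1248, 25.6409) (78, 19.2022) (78, 57) (10.9153, 57)]  |A|=1982.7521
5. ⊥bis P6·P3 via (29.26,45.04): [(28.4698, 27.1219) (33.1248, 25.6409) (78, 19.2022) (78, 57) (29.7875, 57)]  |A|=1674.5583
6. ⊥bis P6·P4 via (25.655,42.84): [(28.4698, 27.1219) (33.1248, 25.6409) (78, 19.2022) (78, 57) (29.7875, 57)]  |A|=1674.5583
7. ⊥bis P6·P5 via (49.57,32.715): [(28.4698, 27.1219) (33.1248, 25.6409) (39.9062, 24.668) (78, 56.3887) (78, 57) (29.7875, 57)]  |A|=966.2716
8. ⊥bis P6·P7 via (49.845,27.215): [(28.4698, 27.1219) (33.1248, 25.6409) (39.9062, 24.668) (78, 56.3887) (78, 57) (29.7875, 57)]  |A|=966.2716
9. ⊥bis P6·P8 via (45.12,24): [(28.4698, 27.1219) (33.1248, 25.6409) (39.9062, 24.668) (78, 56.3887) (78, 57) (29.7875, 57)]  |A|=966.2716
10. ⊥bis P6·P9 via (28.085,36.695): [(28.8428, 35.5797) (35.8626, 25.2481) (39.9062, 24.668) (78, 56.3887) (78, 57) (29.7875, 57)]  |A|=933.5458
11. canonical 6-gon: [(28.8428, 35.5797) (35.8626, 25.2481) (39.9062, 24.668) (78, 56.3887) (78, 57) (29.7875, 57)]
12. shoelace: 933.5458

Area of P6's cell: 933.5458 (6 vertices)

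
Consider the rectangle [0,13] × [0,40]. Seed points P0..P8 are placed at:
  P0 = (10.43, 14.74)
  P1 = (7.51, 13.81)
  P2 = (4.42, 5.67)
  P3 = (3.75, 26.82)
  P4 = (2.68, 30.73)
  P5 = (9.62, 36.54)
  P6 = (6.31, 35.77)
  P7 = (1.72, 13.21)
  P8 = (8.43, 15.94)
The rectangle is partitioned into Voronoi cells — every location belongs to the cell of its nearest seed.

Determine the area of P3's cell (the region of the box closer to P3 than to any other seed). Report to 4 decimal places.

1. box [0,13]×[0,40]: [(0, 0) (13, 0) (13, 40) (0, 40)]
2. ⊥bis P3·P0 via (7.09,20.78): [(0, 16.8594) (13, 24.0481) (13, 40) (0, 40)]  |A|=254.1014
3. ⊥bis P3·P1 via (5.63,20.315): [(0, 18.6879) (6.9269, 20.6898) (13, 24.0481) (13, 40) (0, 40)]  |A|=247.7684
4. ⊥bis P3·P2 via (4.085,16.245): [(0, 18.6879) (6.9269, 20.6898) (13, 24.0481) (13, 40) (0, 40)]  |A|=247.7684
5. ⊥bis P3·P4 via (3.215,28.775): [(0, 27.8952) (0, 18.6879) (6.9269, 20.6898) (13, 24.0481) (13, 31.4527)]  |A|=113.5299
6. ⊥bis P3·P5 via (6.685,31.68): [(8.9132, 30.3344) (0, 27.8952) (0, 18.6879) (6.9269, 20.6898) (13, 24.0481) (13, 27.8663)]  |A|=106.2014
7. ⊥bis P3·P6 via (5.03,31.295): [(9.3854, 30.0492) (8.6451, 30.261) (0, 27.8952) (0, 18.6879) (6.9269, 20.6898) (13, 24.0481) (13, 27.8663)]  |A|=106.1459
8. ⊥bis P3·P7 via (2.735,20.015): [(9.3854, 30.0492) (8.6451, 30.261) (0, 27.8952) (0, 20.4229) (3.9598, 19.8323) (6.9269, 20.6898) (13, 24.0481) (13, 27.8663)]  |A|=102.7106
9. ⊥bis P3·P8 via (6.09,21.38): [(9.3854, 30.0492) (8.6451, 30.261) (0, 27.8952) (0, 20.4229) (2.8699, 19.9949) (13, 24.3523) (13, 27.8663)]  |A|=95.7592
10. canonical 7-gon: [(9.3854, 30.0492) (8.6451, 30.261) (0, 27.8952) (0, 20.4229) (2.8699, 19.9949) (13, 24.3523) (13, 27.8663)]
11. shoelace: 95.7592

Area of P3's cell: 95.7592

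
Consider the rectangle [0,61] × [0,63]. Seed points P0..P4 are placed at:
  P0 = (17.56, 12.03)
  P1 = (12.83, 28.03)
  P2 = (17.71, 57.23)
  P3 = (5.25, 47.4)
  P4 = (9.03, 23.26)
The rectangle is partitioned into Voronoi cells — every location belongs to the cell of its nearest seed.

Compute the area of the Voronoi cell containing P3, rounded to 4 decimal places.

Area of P3's cell: 316.1783

1. box [0,61]×[0,63]: [(0, 0) (61, 0) (61, 63) (0, 63)]
2. ⊥bis P3·P0 via (11.405,29.715): [(0, 25.7457) (61, 46.9758) (61, 63) (0, 63)]  |A|=1624.9955
3. ⊥bis P3·P1 via (9.04,37.715): [(0, 34.1774) (61, 58.0483) (61, 63) (0, 63)]  |A|=1030.1147
4. ⊥bis P3·P2 via (11.48,52.315): [(0, 34.1774) (19.7056, 41.8887) (3.0503, 63) (0, 63)]  |A|=316.1809
5. ⊥bis P3·P4 via (7.14,35.33): [(0, 34.212) (0.1473, 34.235) (19.7056, 41.8887) (3.0503, 63) (0, 63)]  |A|=316.1783
6. canonical 5-gon: [(0, 34.212) (0.1473, 34.235) (19.7056, 41.8887) (3.0503, 63) (0, 63)]
7. shoelace: 316.1783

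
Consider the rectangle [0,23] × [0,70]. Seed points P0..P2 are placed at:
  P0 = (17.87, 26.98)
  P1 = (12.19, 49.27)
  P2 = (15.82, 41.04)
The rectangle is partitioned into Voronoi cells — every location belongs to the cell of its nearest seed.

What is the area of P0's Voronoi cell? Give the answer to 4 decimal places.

1. box [0,23]×[0,70]: [(0, 0) (23, 0) (23, 70) (0, 70)]
2. ⊥bis P0·P1 via (15.03,38.125): [(0, 34.295) (0, 0) (23, 0) (23, 40.1559)]  |A|=856.1859
3. ⊥bis P0·P2 via (16.845,34.01): [(0, 31.5539) (0, 0) (23, 0) (23, 34.9074)]  |A|=764.3056
4. canonical 4-gon: [(0, 31.5539) (0, 0) (23, 0) (23, 34.9074)]
5. shoelace: 764.3056

Area of P0's cell: 764.3056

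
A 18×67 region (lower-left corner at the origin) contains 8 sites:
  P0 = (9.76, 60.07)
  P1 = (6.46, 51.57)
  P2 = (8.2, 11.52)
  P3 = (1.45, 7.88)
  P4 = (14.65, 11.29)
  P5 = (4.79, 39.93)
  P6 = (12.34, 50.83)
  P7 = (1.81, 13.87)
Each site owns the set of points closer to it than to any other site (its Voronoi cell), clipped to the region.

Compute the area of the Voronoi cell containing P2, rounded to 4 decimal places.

Area of P2's cell: 113.9295

1. box [0,18]×[0,67]: [(0, 0) (18, 0) (18, 67) (0, 67)]
2. ⊥bis P2·P0 via (8.98,35.795): [(0, 36.0835) (0, 0) (18, 0) (18, 35.5052)]  |A|=644.2984
3. ⊥bis P2·P1 via (7.33,31.545): [(0, 31.2265) (0, 0) (18, 0) (18, 32.0086)]  |A|=569.116
4. ⊥bis P2·P3 via (4.825,9.7): [(0, 31.2265) (0, 18.6475) (10.0558, 0) (18, 0) (18, 32.0086)]  |A|=475.3583
5. ⊥bis P2·P4 via (11.425,11.405): [(12.1506, 31.7544) (0, 31.2265) (0, 18.6475) (10.0558, 0) (11.0183, 0)]  |A|=270.8936
6. ⊥bis P2·P5 via (6.495,25.725): [(11.959, 26.3808) (0, 24.9454) (0, 18.6475) (10.0558, 0) (11.0183, 0)]  |A|=200.7398
7. ⊥bis P2·P6 via (10.27,31.175): [(11.959, 26.3808) (0, 24.9454) (0, 18.6475) (10.0558, 0) (11.0183, 0)]  |A|=200.7398
8. ⊥bis P2·P7 via (5.005,12.695): [(11.959, 26.3808) (9.9494, 26.1396) (4.2772, 10.7159) (10.0558, 0) (11.0183, 0)]  |A|=113.9295
9. canonical 5-gon: [(11.959, 26.3808) (9.9494, 26.1396) (4.2772, 10.7159) (10.0558, 0) (11.0183, 0)]
10. shoelace: 113.9295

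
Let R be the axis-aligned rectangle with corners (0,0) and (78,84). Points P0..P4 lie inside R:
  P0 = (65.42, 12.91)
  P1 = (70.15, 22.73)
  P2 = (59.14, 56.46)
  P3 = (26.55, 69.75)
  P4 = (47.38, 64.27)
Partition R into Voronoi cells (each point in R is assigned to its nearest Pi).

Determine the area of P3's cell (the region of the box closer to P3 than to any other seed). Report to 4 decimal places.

1. box [0,78]×[0,84]: [(0, 0) (78, 0) (78, 84) (0, 84)]
2. ⊥bis P3·P0 via (45.985,41.33): [(0, 9.8832) (78, 63.2234) (78, 84) (0, 84)]  |A|=3700.8417
3. ⊥bis P3·P1 via (48.35,46.24): [(0, 9.8832) (34.8229, 33.6968) (78, 73.7334) (78, 84) (0, 84)]  |A|=3473.9469
4. ⊥bis P3·P2 via (42.845,63.105): [(0, 9.8832) (29.3171, 29.9317) (51.3659, 84) (0, 84)]  |A|=2475.0786
5. ⊥bis P3·P4 via (36.965,67.01): [(0, 9.8832) (26.7482, 28.1749) (41.4348, 84) (0, 84)]  |A|=2147.7947
6. canonical 4-gon: [(0, 9.8832) (26.7482, 28.1749) (41.4348, 84) (0, 84)]
7. shoelace: 2147.7947

Area of P3's cell: 2147.7947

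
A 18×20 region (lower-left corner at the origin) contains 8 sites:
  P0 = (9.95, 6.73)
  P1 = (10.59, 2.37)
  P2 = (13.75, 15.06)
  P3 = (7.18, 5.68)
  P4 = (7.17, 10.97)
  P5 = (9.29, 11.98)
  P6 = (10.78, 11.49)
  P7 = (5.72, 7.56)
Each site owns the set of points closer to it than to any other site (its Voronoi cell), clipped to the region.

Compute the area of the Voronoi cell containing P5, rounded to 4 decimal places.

1. box [0,18]×[0,20]: [(0, 0) (18, 0) (18, 20) (0, 20)]
2. ⊥bis P5·P0 via (9.62,9.355): [(0, 8.1456) (18, 10.4085) (18, 20) (0, 20)]  |A|=193.013
3. ⊥bis P5·P1 via (9.94,7.175): [(0, 8.1456) (18, 10.4085) (18, 20) (0, 20)]  |A|=193.013
4. ⊥bis P5·P2 via (11.52,13.52): [(0, 8.1456) (14.0147, 9.9075) (7.045, 20) (0, 20)]  |A|=118.619
5. ⊥bis P5·P3 via (8.235,8.83): [(0, 11.5881) (7.4733, 9.0851) (14.0147, 9.9075) (7.045, 20) (0, 20)]  |A|=105.7559
6. ⊥bis P5·P4 via (8.23,11.475): [(9.2615, 9.3099) (14.0147, 9.9075) (7.045, 20) (4.1686, 20)]  |A|=41.4434
7. ⊥bis P5·P6 via (10.035,11.735): [(9.2473, 9.3397) (10.9117, 14.4009) (7.045, 20) (4.1686, 20)]  |A|=29.7765
8. ⊥bis P5·P7 via (7.505,9.77): [(9.2473, 9.3397) (10.9117, 14.4009) (7.045, 20) (4.1686, 20)]  |A|=29.7765
9. canonical 4-gon: [(9.2473, 9.3397) (10.9117, 14.4009) (7.045, 20) (4.1686, 20)]
10. shoelace: 29.7765

Area of P5's cell: 29.7765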